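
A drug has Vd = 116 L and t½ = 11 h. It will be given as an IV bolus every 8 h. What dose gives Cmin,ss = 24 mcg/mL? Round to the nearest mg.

1825 mg

τ/t½ = 8/11 ≈ 0.72727, so f = (1/2)^(8/11) ≈ 0.604045.
Cmin,ss = (D/Vd)·f/(1−f), so D = Cmin,ss·Vd·(1−f)/f.
D = 24 × 116 × (1−f)/f ≈ 24 × 116 × 0.65551 ≈ 1824.94 mg.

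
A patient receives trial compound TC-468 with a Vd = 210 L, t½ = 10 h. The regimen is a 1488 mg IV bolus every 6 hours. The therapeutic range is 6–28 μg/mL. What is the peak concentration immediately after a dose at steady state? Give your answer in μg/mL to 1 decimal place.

20.8 μg/mL

Over one 6-h interval, 6/10 ≈ 0.6 half-lives elapse, leaving f ≈ 0.6598 of each dose.
At steady state, accumulation factor R = 1/(1 − e^(−kτ)) ≈ 2.9394.
Single-dose peak C₀ = D/Vd = 1488/210 ≈ 7.086 μg/mL.
Cmax,ss = C₀/(1 − f) ≈ 7.086/0.3402 ≈ 20.829 μg/mL.
Peak 20.8 μg/mL vs MTC 28 μg/mL: below toxic threshold.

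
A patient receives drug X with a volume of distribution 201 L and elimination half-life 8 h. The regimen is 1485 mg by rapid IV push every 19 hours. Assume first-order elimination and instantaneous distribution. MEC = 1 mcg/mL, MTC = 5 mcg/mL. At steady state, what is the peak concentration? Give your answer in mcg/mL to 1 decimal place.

9.2 mcg/mL

k = ln2/t½ = ln2/8 ≈ 0.086643 h⁻¹; fraction remaining f = e^(−kτ) = e^(−0.086643×19) ≈ 0.1928.
At steady state, accumulation factor R = 1/(1 − e^(−kτ)) ≈ 1.2389.
Each bolus raises the concentration by D/Vd = 1485/201 ≈ 7.388 mcg/mL.
Steady-state peak Cmax,ss = C₀·R ≈ 7.388 × 1.2389 ≈ 9.153 mcg/mL.
Peak 9.2 mcg/mL vs MTC 5 mcg/mL: exceeds toxic threshold.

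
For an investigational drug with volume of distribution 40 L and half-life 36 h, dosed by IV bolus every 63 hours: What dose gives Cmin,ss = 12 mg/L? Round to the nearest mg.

τ/t½ = 63/36 ≈ 1.75, so f = (1/2)^(63/36) ≈ 0.297302.
Cmin,ss = (D/Vd)·f/(1−f), so D = Cmin,ss·Vd·(1−f)/f.
D = 12 × 40 × (1−f)/f ≈ 12 × 40 × 2.36358 ≈ 1134.52 mg.

1135 mg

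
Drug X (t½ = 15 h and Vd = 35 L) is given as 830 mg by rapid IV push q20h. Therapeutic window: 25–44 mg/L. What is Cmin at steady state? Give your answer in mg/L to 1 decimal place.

Over one 20-h interval, 20/15 ≈ 1.3333 half-lives elapse, leaving f ≈ 0.3969 of each dose.
At steady state, accumulation factor R = 1/(1 − e^(−kτ)) ≈ 1.6581.
Each bolus raises the concentration by D/Vd = 830/35 ≈ 23.714 mg/L.
Cmax,ss = C₀/(1 − f) ≈ 23.714/0.6031 ≈ 39.320 mg/L.
One interval later, Cmin,ss = Cmax,ss·e^(−kτ) ≈ 39.320 × 0.3969 ≈ 15.606 mg/L.
Trough 15.6 mg/L vs MEC 25 mg/L: subtherapeutic.

15.6 mg/L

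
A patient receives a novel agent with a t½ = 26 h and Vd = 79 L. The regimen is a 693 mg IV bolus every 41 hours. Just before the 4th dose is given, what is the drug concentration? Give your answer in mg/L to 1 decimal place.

f = (1/2)^(τ/t½) = (1/2)^(41/26) ≈ 0.3352.
C₀ = D/Vd = 693/79 ≈ 8.772 mg/L.
Before the 4th dose, 3 doses have been given. Superposition: Cmin = C₀·(f + f² + … + f^3).
≈ 8.772 × (0.3352 + 0.1124 + 0.0377) ≈ 8.772 × 0.4853 ≈ 4.257 mg/L.

4.3 mg/L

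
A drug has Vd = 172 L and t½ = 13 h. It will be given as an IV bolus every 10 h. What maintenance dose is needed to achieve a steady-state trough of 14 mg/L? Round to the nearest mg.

1696 mg

τ/t½ = 10/13 ≈ 0.76923, so f = (1/2)^(10/13) ≈ 0.586730.
Cmin,ss = (D/Vd)·f/(1−f), so D = Cmin,ss·Vd·(1−f)/f.
D = 14 × 172 × (1−f)/f ≈ 14 × 172 × 0.70436 ≈ 1696.10 mg.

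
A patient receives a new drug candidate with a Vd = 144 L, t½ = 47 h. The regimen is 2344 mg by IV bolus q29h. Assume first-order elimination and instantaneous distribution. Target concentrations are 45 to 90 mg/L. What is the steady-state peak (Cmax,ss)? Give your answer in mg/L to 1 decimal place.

Over one 29-h interval, 29/47 ≈ 0.61702 half-lives elapse, leaving f ≈ 0.6520 of each dose.
At steady state, accumulation factor R = 1/(1 − e^(−kτ)) ≈ 2.8736.
Single-dose peak C₀ = D/Vd = 2344/144 ≈ 16.278 mg/L.
Cmax,ss = C₀/(1 − f) ≈ 16.278/0.3480 ≈ 46.776 mg/L.
Peak 46.8 mg/L vs MTC 90 mg/L: below toxic threshold.

46.8 mg/L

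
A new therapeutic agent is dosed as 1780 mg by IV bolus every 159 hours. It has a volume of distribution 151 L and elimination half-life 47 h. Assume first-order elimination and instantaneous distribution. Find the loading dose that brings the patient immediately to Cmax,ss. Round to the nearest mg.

f = (1/2)^(159/47) ≈ 0.095857; accumulation ratio R = 1/(1−f) ≈ 1.10602.
Loading dose to hit Cmax,ss on first dose: D_load = D_maint·R ≈ 1780 × 1.10602 ≈ 1968.72 mg.

1969 mg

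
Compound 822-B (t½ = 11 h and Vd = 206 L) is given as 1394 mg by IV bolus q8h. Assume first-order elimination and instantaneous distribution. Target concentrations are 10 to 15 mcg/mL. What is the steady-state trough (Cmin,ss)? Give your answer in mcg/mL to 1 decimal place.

k = ln2/t½ = ln2/11 ≈ 0.063013 h⁻¹; fraction remaining f = e^(−kτ) = e^(−0.063013×8) ≈ 0.6040.
At steady state, accumulation factor R = 1/(1 − e^(−kτ)) ≈ 2.5253.
Each bolus raises the concentration by D/Vd = 1394/206 ≈ 6.767 mcg/mL.
Steady-state peak Cmax,ss = C₀·R ≈ 6.767 × 2.5253 ≈ 17.089 mcg/mL.
One interval later, Cmin,ss = Cmax,ss·e^(−kτ) ≈ 17.089 × 0.6040 ≈ 10.322 mcg/mL.
Trough 10.3 mcg/mL vs MEC 10 mcg/mL: adequate.

10.3 mcg/mL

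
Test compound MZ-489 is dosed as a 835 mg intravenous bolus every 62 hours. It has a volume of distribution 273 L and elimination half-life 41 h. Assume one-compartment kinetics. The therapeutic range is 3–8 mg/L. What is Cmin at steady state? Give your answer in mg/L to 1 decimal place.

Over one 62-h interval, 62/41 ≈ 1.5122 half-lives elapse, leaving f ≈ 0.3506 of each dose.
At steady state, accumulation factor R = 1/(1 − e^(−kτ)) ≈ 1.5399.
Single-dose peak C₀ = D/Vd = 835/273 ≈ 3.059 mg/L.
Steady-state peak Cmax,ss = C₀·R ≈ 3.059 × 1.5399 ≈ 4.711 mg/L.
Steady-state trough Cmin,ss = Cmax,ss·f ≈ 4.711 × 0.3506 ≈ 1.652 mg/L.
Trough 1.7 mg/L vs MEC 3 mg/L: subtherapeutic.

1.7 mg/L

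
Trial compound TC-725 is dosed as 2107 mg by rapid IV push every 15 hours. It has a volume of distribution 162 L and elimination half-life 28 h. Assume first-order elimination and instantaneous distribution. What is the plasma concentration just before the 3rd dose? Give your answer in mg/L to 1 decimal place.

f = (1/2)^(τ/t½) = (1/2)^(15/28) ≈ 0.6898.
C₀ = D/Vd = 2107/162 ≈ 13.006 mg/L.
Before the 3rd dose, 2 doses have been given. Superposition: Cmin = C₀·(f + f²).
≈ 13.006 × (0.6898 + 0.4758) ≈ 13.006 × 1.1656 ≈ 15.160 mg/L.

15.2 mg/L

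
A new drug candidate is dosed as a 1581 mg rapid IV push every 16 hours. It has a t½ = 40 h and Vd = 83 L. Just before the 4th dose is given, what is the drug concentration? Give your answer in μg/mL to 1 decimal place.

33.7 μg/mL

f = (1/2)^(τ/t½) = (1/2)^(16/40) ≈ 0.7579.
C₀ = D/Vd = 1581/83 ≈ 19.048 μg/mL.
Before the 4th dose, 3 doses have been given. Superposition: Cmin = C₀·(f + f² + … + f^3).
≈ 19.048 × (0.7579 + 0.5744 + 0.4353) ≈ 19.048 × 1.7676 ≈ 33.669 μg/mL.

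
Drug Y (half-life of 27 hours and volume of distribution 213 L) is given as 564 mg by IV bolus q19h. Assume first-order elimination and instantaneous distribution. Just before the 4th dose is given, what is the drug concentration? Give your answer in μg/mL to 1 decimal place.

3.2 μg/mL

f = (1/2)^(τ/t½) = (1/2)^(19/27) ≈ 0.6140.
C₀ = D/Vd = 564/213 ≈ 2.648 μg/mL.
Before the 4th dose, 3 doses have been given. Superposition: Cmin = C₀·(f + f² + … + f^3).
≈ 2.648 × (0.6140 + 0.3770 + 0.2315) ≈ 2.648 × 1.2225 ≈ 3.237 μg/mL.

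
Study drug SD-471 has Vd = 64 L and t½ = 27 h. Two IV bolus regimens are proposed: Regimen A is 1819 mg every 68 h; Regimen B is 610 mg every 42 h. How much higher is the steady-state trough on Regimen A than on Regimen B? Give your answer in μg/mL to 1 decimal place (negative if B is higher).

Regimen A: f = (1/2)^(68/27) ≈ 0.1745; Cmin,ss = (1819/64)·f/(1−f) ≈ 6.008 μg/mL.
Regimen B: f = (1/2)^(42/27) ≈ 0.3402; Cmin,ss = (610/64)·f/(1−f) ≈ 4.914 μg/mL.
Difference ≈ 6.008 − 4.914 ≈ 1.094 μg/mL.

1.1 μg/mL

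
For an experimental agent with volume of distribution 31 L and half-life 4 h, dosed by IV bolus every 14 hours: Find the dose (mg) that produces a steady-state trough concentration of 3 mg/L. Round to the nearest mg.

959 mg

τ/t½ = 14/4 ≈ 3.5, so f = (1/2)^(14/4) ≈ 0.088388.
Cmin,ss = (D/Vd)·f/(1−f), so D = Cmin,ss·Vd·(1−f)/f.
D = 3 × 31 × (1−f)/f ≈ 3 × 31 × 10.31375 ≈ 959.18 mg.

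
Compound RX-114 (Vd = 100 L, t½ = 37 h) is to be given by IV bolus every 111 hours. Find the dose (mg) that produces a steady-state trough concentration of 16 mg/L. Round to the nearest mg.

τ/t½ = 111/37 ≈ 3, so f = (1/2)^(111/37) ≈ 0.125000.
Cmin,ss = (D/Vd)·f/(1−f), so D = Cmin,ss·Vd·(1−f)/f.
D = 16 × 100 × (1−f)/f ≈ 16 × 100 × 7.00000 ≈ 11200.00 mg.

11200 mg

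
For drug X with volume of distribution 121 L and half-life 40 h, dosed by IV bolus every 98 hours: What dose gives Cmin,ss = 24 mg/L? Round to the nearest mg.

τ/t½ = 98/40 ≈ 2.45, so f = (1/2)^(98/40) ≈ 0.183011.
Cmin,ss = (D/Vd)·f/(1−f), so D = Cmin,ss·Vd·(1−f)/f.
D = 24 × 121 × (1−f)/f ≈ 24 × 121 × 4.46415 ≈ 12963.89 mg.

12964 mg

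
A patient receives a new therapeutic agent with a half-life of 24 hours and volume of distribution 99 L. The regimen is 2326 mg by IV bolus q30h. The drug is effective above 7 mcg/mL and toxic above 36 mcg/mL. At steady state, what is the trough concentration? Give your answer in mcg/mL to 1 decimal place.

17.0 mcg/mL

k = ln2/t½ = ln2/24 ≈ 0.028881 h⁻¹; fraction remaining f = e^(−kτ) = e^(−0.028881×30) ≈ 0.4204.
At steady state, accumulation factor R = 1/(1 − e^(−kτ)) ≈ 1.7253.
Single-dose peak C₀ = D/Vd = 2326/99 ≈ 23.495 mcg/mL.
Cmax,ss = C₀/(1 − f) ≈ 23.495/0.5796 ≈ 40.537 mcg/mL.
One interval later, Cmin,ss = Cmax,ss·e^(−kτ) ≈ 40.537 × 0.4204 ≈ 17.042 mcg/mL.
Trough 17.0 mcg/mL vs MEC 7 mcg/mL: adequate.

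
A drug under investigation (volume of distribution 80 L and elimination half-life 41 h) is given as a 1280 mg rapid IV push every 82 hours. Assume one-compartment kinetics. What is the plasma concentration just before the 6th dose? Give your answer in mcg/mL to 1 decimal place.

f = (1/2)^(τ/t½) = (1/2)^(82/41) ≈ 0.2500.
C₀ = D/Vd = 1280/80 ≈ 16.000 mcg/mL.
Before the 6th dose, 5 doses have been given. Superposition: Cmin = C₀·(f + f² + … + f^5).
≈ 16.000 × (0.2500 + 0.0625 + 0.0156 + 0.0039 + 0.0010) ≈ 16.000 × 0.3330 ≈ 5.328 mcg/mL.

5.3 mcg/mL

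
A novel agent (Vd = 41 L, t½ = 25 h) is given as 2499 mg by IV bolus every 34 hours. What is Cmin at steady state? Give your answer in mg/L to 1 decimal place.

38.9 mg/L

k = ln2/t½ = ln2/25 ≈ 0.027726 h⁻¹; fraction remaining f = e^(−kτ) = e^(−0.027726×34) ≈ 0.3896.
At steady state, accumulation factor R = 1/(1 − e^(−kτ)) ≈ 1.6383.
Each bolus raises the concentration by D/Vd = 2499/41 ≈ 60.951 mg/L.
Steady-state peak Cmax,ss = C₀·R ≈ 60.951 × 1.6383 ≈ 99.856 mg/L.
Steady-state trough Cmin,ss = Cmax,ss·f ≈ 99.856 × 0.3896 ≈ 38.904 mg/L.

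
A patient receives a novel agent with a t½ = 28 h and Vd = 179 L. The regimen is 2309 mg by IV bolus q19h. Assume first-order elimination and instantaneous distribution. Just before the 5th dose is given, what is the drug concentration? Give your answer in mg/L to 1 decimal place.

f = (1/2)^(τ/t½) = (1/2)^(19/28) ≈ 0.6248.
C₀ = D/Vd = 2309/179 ≈ 12.899 mg/L.
Before the 5th dose, 4 doses have been given. Superposition: Cmin = C₀·(f + f² + … + f^4).
≈ 12.899 × (0.6248 + 0.3904 + 0.2439 + 0.1524) ≈ 12.899 × 1.4115 ≈ 18.207 mg/L.

18.2 mg/L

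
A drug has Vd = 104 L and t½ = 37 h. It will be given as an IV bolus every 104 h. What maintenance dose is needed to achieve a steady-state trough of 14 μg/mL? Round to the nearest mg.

τ/t½ = 104/37 ≈ 2.8108, so f = (1/2)^(104/37) ≈ 0.142515.
Cmin,ss = (D/Vd)·f/(1−f), so D = Cmin,ss·Vd·(1−f)/f.
D = 14 × 104 × (1−f)/f ≈ 14 × 104 × 6.01681 ≈ 8760.48 mg.

8760 mg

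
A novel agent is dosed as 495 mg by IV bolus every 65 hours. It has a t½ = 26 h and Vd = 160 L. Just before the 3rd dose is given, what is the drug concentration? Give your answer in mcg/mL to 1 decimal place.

f = (1/2)^(τ/t½) = (1/2)^(65/26) ≈ 0.1768.
C₀ = D/Vd = 495/160 ≈ 3.094 mcg/mL.
Before the 3rd dose, 2 doses have been given. Superposition: Cmin = C₀·(f + f²).
≈ 3.094 × (0.1768 + 0.0313) ≈ 3.094 × 0.2081 ≈ 0.644 mcg/mL.

0.6 mcg/mL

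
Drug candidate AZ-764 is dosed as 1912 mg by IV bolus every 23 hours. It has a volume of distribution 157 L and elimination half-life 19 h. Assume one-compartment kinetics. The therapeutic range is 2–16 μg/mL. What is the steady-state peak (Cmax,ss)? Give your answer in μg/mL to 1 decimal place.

21.4 μg/mL

τ/t½ = 23/19 ≈ 1.2105, so fraction remaining f = (1/2)^(23/19) ≈ 0.4321.
At steady state, accumulation factor R = 1/(1 − e^(−kτ)) ≈ 1.7609.
Each bolus raises the concentration by D/Vd = 1912/157 ≈ 12.178 μg/mL.
Steady-state peak Cmax,ss = C₀·R ≈ 12.178 × 1.7609 ≈ 21.444 μg/mL.
Peak 21.4 μg/mL vs MTC 16 μg/mL: exceeds toxic threshold.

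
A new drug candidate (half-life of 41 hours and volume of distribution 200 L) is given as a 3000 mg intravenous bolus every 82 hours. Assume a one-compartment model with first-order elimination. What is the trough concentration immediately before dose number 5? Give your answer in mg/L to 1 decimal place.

5.0 mg/L

f = (1/2)^(τ/t½) = (1/2)^(82/41) ≈ 0.2500.
C₀ = D/Vd = 3000/200 ≈ 15.000 mg/L.
Before the 5th dose, 4 doses have been given. Superposition: Cmin = C₀·(f + f² + … + f^4).
≈ 15.000 × (0.2500 + 0.0625 + 0.0156 + 0.0039) ≈ 15.000 × 0.3320 ≈ 4.980 mg/L.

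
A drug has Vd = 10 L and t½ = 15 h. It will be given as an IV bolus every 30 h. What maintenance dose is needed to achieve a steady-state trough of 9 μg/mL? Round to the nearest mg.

270 mg

τ/t½ = 30/15 ≈ 2, so f = (1/2)^(30/15) ≈ 0.250000.
Cmin,ss = (D/Vd)·f/(1−f), so D = Cmin,ss·Vd·(1−f)/f.
D = 9 × 10 × (1−f)/f ≈ 9 × 10 × 3.00000 ≈ 270.00 mg.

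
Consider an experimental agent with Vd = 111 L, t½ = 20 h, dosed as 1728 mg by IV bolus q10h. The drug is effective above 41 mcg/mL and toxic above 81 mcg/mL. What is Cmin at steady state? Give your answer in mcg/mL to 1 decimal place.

37.6 mcg/mL

k = ln2/t½ = ln2/20 ≈ 0.034657 h⁻¹; fraction remaining f = e^(−kτ) = e^(−0.034657×10) ≈ 0.7071.
Single-dose peak C₀ = D/Vd = 1728/111 ≈ 15.568 mcg/mL.
Steady-state trough Cmin,ss = C₀·f/(1−f) ≈ 15.568 × 0.7071/0.2929 ≈ 37.583 mcg/mL.
Trough 37.6 mcg/mL vs MEC 41 mcg/mL: subtherapeutic.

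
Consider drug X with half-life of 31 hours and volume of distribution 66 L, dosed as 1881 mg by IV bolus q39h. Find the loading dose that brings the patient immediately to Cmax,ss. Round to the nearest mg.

3233 mg

f = (1/2)^(39/31) ≈ 0.418105; accumulation ratio R = 1/(1−f) ≈ 1.71852.
Loading dose to hit Cmax,ss on first dose: D_load = D_maint·R ≈ 1881 × 1.71852 ≈ 3232.54 mg.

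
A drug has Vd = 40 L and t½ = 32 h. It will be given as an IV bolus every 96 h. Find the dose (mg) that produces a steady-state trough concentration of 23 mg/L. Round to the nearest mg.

6440 mg

τ/t½ = 96/32 ≈ 3, so f = (1/2)^(96/32) ≈ 0.125000.
Cmin,ss = (D/Vd)·f/(1−f), so D = Cmin,ss·Vd·(1−f)/f.
D = 23 × 40 × (1−f)/f ≈ 23 × 40 × 7.00000 ≈ 6440.00 mg.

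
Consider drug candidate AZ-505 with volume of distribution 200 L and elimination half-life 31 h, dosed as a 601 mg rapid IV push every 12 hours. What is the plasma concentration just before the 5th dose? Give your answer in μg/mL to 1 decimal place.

f = (1/2)^(τ/t½) = (1/2)^(12/31) ≈ 0.7647.
C₀ = D/Vd = 601/200 ≈ 3.005 μg/mL.
Before the 5th dose, 4 doses have been given. Superposition: Cmin = C₀·(f + f² + … + f^4).
≈ 3.005 × (0.7647 + 0.5848 + 0.4472 + 0.3420) ≈ 3.005 × 2.1387 ≈ 6.427 μg/mL.

6.4 μg/mL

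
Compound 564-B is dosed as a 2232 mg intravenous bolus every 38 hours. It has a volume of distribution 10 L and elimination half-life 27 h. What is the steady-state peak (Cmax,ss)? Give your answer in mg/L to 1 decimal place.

358.3 mg/L

Over one 38-h interval, 38/27 ≈ 1.4074 half-lives elapse, leaving f ≈ 0.3770 of each dose.
Accumulation ratio R = 1/(1 − f) ≈ 1/0.6230 ≈ 1.6051.
Each bolus raises the concentration by D/Vd = 2232/10 ≈ 223.200 mg/L.
Steady-state peak Cmax,ss = C₀·R ≈ 223.200 × 1.6051 ≈ 358.258 mg/L.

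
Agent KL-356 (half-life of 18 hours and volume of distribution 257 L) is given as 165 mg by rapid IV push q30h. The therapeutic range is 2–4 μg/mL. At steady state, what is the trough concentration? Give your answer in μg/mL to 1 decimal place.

k = ln2/t½ = ln2/18 ≈ 0.038508 h⁻¹; fraction remaining f = e^(−kτ) = e^(−0.038508×30) ≈ 0.3150.
Accumulation ratio R = 1/(1 − f) ≈ 1/0.6850 ≈ 1.4599.
Each bolus raises the concentration by D/Vd = 165/257 ≈ 0.642 μg/mL.
Steady-state peak Cmax,ss = C₀·R ≈ 0.642 × 1.4599 ≈ 0.937 μg/mL.
One interval later, Cmin,ss = Cmax,ss·e^(−kτ) ≈ 0.937 × 0.3150 ≈ 0.295 μg/mL.
Trough 0.3 μg/mL vs MEC 2 μg/mL: subtherapeutic.

0.3 μg/mL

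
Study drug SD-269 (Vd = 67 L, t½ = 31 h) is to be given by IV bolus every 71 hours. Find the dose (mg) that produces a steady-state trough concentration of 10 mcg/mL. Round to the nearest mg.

τ/t½ = 71/31 ≈ 2.2903, so f = (1/2)^(71/31) ≈ 0.204430.
Cmin,ss = (D/Vd)·f/(1−f), so D = Cmin,ss·Vd·(1−f)/f.
D = 10 × 67 × (1−f)/f ≈ 10 × 67 × 3.89165 ≈ 2607.41 mg.

2607 mg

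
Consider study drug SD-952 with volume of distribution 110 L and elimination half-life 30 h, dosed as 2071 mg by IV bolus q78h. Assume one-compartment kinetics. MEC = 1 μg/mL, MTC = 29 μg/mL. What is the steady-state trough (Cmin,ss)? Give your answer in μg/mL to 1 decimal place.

k = ln2/t½ = ln2/30 ≈ 0.023105 h⁻¹; fraction remaining f = e^(−kτ) = e^(−0.023105×78) ≈ 0.1649.
Single-dose peak C₀ = D/Vd = 2071/110 ≈ 18.827 μg/mL.
Steady-state trough Cmin,ss = C₀·f/(1−f) ≈ 18.827 × 0.1649/0.8351 ≈ 3.718 μg/mL.
Trough 3.7 μg/mL vs MEC 1 μg/mL: adequate.

3.7 μg/mL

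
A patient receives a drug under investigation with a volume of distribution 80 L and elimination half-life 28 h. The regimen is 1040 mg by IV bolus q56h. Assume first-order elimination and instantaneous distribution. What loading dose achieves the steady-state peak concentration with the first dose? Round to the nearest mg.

f = (1/2)^(56/28) ≈ 0.250000; accumulation ratio R = 1/(1−f) ≈ 1.33333.
Loading dose to hit Cmax,ss on first dose: D_load = D_maint·R ≈ 1040 × 1.33333 ≈ 1386.66 mg.

1387 mg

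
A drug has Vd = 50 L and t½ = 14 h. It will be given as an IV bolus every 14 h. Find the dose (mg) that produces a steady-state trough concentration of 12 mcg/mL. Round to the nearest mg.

600 mg

τ/t½ = 14/14 ≈ 1, so f = (1/2)^(14/14) ≈ 0.500000.
Cmin,ss = (D/Vd)·f/(1−f), so D = Cmin,ss·Vd·(1−f)/f.
D = 12 × 50 × (1−f)/f ≈ 12 × 50 × 1.00000 ≈ 600.00 mg.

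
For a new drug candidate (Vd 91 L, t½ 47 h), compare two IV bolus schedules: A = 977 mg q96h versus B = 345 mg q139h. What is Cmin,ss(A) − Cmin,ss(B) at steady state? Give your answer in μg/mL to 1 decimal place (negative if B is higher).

2.9 μg/mL

Regimen A: f = (1/2)^(96/47) ≈ 0.2427; Cmin,ss = (977/91)·f/(1−f) ≈ 3.441 μg/mL.
Regimen B: f = (1/2)^(139/47) ≈ 0.1287; Cmin,ss = (345/91)·f/(1−f) ≈ 0.560 μg/mL.
Difference ≈ 3.441 − 0.560 ≈ 2.881 μg/mL.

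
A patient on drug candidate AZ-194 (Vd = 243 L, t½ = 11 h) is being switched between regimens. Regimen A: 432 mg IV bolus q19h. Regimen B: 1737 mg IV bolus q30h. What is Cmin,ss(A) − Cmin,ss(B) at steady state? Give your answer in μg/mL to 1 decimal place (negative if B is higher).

Regimen A: f = (1/2)^(19/11) ≈ 0.3020; Cmin,ss = (432/243)·f/(1−f) ≈ 0.769 μg/mL.
Regimen B: f = (1/2)^(30/11) ≈ 0.1510; Cmin,ss = (1737/243)·f/(1−f) ≈ 1.271 μg/mL.
Difference ≈ 0.769 − 1.271 ≈ -0.502 μg/mL.

-0.5 μg/mL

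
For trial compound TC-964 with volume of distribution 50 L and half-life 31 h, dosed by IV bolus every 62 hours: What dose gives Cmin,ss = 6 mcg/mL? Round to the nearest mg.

900 mg

τ/t½ = 62/31 ≈ 2, so f = (1/2)^(62/31) ≈ 0.250000.
Cmin,ss = (D/Vd)·f/(1−f), so D = Cmin,ss·Vd·(1−f)/f.
D = 6 × 50 × (1−f)/f ≈ 6 × 50 × 3.00000 ≈ 900.00 mg.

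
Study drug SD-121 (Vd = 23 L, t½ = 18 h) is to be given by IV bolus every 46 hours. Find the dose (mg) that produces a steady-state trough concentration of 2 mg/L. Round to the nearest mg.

224 mg

τ/t½ = 46/18 ≈ 2.5556, so f = (1/2)^(46/18) ≈ 0.170099.
Cmin,ss = (D/Vd)·f/(1−f), so D = Cmin,ss·Vd·(1−f)/f.
D = 2 × 23 × (1−f)/f ≈ 2 × 23 × 4.87893 ≈ 224.43 mg.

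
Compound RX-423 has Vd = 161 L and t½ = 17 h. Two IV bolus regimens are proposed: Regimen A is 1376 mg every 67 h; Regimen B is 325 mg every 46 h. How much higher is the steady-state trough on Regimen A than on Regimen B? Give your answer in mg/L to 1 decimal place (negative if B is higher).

Regimen A: f = (1/2)^(67/17) ≈ 0.0651; Cmin,ss = (1376/161)·f/(1−f) ≈ 0.595 mg/L.
Regimen B: f = (1/2)^(46/17) ≈ 0.1533; Cmin,ss = (325/161)·f/(1−f) ≈ 0.365 mg/L.
Difference ≈ 0.595 − 0.365 ≈ 0.230 mg/L.

0.2 mg/L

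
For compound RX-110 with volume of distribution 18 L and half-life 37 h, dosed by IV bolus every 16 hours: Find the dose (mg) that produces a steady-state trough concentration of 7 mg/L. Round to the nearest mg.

τ/t½ = 16/37 ≈ 0.43243, so f = (1/2)^(16/37) ≈ 0.741011.
Cmin,ss = (D/Vd)·f/(1−f), so D = Cmin,ss·Vd·(1−f)/f.
D = 7 × 18 × (1−f)/f ≈ 7 × 18 × 0.34951 ≈ 44.04 mg.

44 mg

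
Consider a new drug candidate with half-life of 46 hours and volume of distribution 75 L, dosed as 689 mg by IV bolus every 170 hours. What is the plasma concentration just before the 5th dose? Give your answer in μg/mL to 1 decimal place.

0.8 μg/mL

f = (1/2)^(τ/t½) = (1/2)^(170/46) ≈ 0.0772.
C₀ = D/Vd = 689/75 ≈ 9.187 μg/mL.
Before the 5th dose, 4 doses have been given. Superposition: Cmin = C₀·(f + f² + … + f^4).
≈ 9.187 × (0.0772 + 0.0060 + 0.0005 + 0.0000) ≈ 9.187 × 0.0837 ≈ 0.769 μg/mL.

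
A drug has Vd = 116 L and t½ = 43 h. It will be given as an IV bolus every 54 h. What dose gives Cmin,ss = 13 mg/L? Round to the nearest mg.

2093 mg

τ/t½ = 54/43 ≈ 1.2558, so f = (1/2)^(54/43) ≈ 0.418757.
Cmin,ss = (D/Vd)·f/(1−f), so D = Cmin,ss·Vd·(1−f)/f.
D = 13 × 116 × (1−f)/f ≈ 13 × 116 × 1.38802 ≈ 2093.13 mg.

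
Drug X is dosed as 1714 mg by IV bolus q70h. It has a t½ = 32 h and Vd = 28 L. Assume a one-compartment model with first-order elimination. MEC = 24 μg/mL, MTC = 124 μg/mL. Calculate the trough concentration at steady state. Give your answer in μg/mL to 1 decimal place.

17.2 μg/mL

k = ln2/t½ = ln2/32 ≈ 0.021661 h⁻¹; fraction remaining f = e^(−kτ) = e^(−0.021661×70) ≈ 0.2195.
Accumulation ratio R = 1/(1 − f) ≈ 1/0.7805 ≈ 1.2812.
Each bolus raises the concentration by D/Vd = 1714/28 ≈ 61.214 μg/mL.
Steady-state peak Cmax,ss = C₀·R ≈ 61.214 × 1.2812 ≈ 78.427 μg/mL.
Steady-state trough Cmin,ss = Cmax,ss·f ≈ 78.427 × 0.2195 ≈ 17.215 μg/mL.
Trough 17.2 μg/mL vs MEC 24 μg/mL: subtherapeutic.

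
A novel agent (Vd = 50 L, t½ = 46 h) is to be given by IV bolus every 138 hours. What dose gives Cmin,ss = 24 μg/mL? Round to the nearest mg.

8400 mg

τ/t½ = 138/46 ≈ 3, so f = (1/2)^(138/46) ≈ 0.125000.
Cmin,ss = (D/Vd)·f/(1−f), so D = Cmin,ss·Vd·(1−f)/f.
D = 24 × 50 × (1−f)/f ≈ 24 × 50 × 7.00000 ≈ 8400.00 mg.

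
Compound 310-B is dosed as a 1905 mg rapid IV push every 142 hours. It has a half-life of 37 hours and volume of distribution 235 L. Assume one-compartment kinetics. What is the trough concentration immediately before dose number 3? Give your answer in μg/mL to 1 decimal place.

f = (1/2)^(τ/t½) = (1/2)^(142/37) ≈ 0.0699.
C₀ = D/Vd = 1905/235 ≈ 8.106 μg/mL.
Before the 3rd dose, 2 doses have been given. Superposition: Cmin = C₀·(f + f²).
≈ 8.106 × (0.0699 + 0.0049) ≈ 8.106 × 0.0748 ≈ 0.606 μg/mL.

0.6 μg/mL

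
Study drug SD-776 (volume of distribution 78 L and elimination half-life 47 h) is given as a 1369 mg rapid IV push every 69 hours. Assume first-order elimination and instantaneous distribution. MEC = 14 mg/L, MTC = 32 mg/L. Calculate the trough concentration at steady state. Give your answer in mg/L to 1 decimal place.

Over one 69-h interval, 69/47 ≈ 1.4681 half-lives elapse, leaving f ≈ 0.3615 of each dose.
Single-dose peak C₀ = D/Vd = 1369/78 ≈ 17.551 mg/L.
Steady-state trough Cmin,ss = C₀·f/(1−f) ≈ 17.551 × 0.3615/0.6385 ≈ 9.937 mg/L.
Trough 9.9 mg/L vs MEC 14 mg/L: subtherapeutic.

9.9 mg/L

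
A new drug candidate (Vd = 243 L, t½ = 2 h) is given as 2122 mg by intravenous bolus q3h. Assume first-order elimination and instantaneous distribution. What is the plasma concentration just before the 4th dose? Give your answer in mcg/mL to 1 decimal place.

4.6 mcg/mL

f = (1/2)^(τ/t½) = (1/2)^(3/2) ≈ 0.3536.
C₀ = D/Vd = 2122/243 ≈ 8.733 mcg/mL.
Before the 4th dose, 3 doses have been given. Superposition: Cmin = C₀·(f + f² + … + f^3).
≈ 8.733 × (0.3536 + 0.1250 + 0.0442) ≈ 8.733 × 0.5228 ≈ 4.566 mcg/mL.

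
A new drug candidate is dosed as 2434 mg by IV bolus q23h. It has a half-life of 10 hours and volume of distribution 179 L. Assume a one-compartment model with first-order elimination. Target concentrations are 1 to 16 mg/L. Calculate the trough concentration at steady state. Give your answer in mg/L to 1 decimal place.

k = ln2/t½ = ln2/10 ≈ 0.069315 h⁻¹; fraction remaining f = e^(−kτ) = e^(−0.069315×23) ≈ 0.2031.
Single-dose peak C₀ = D/Vd = 2434/179 ≈ 13.598 mg/L.
Steady-state trough Cmin,ss = C₀·f/(1−f) ≈ 13.598 × 0.2031/0.7969 ≈ 3.466 mg/L.
Trough 3.5 mg/L vs MEC 1 mg/L: adequate.

3.5 mg/L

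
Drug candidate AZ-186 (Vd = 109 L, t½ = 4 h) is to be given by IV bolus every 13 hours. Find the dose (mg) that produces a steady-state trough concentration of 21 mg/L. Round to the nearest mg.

19488 mg

τ/t½ = 13/4 ≈ 3.25, so f = (1/2)^(13/4) ≈ 0.105112.
Cmin,ss = (D/Vd)·f/(1−f), so D = Cmin,ss·Vd·(1−f)/f.
D = 21 × 109 × (1−f)/f ≈ 21 × 109 × 8.51366 ≈ 19487.77 mg.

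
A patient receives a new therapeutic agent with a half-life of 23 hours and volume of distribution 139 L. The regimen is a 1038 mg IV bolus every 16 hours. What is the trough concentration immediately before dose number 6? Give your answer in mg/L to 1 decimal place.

11.0 mg/L

f = (1/2)^(τ/t½) = (1/2)^(16/23) ≈ 0.6174.
C₀ = D/Vd = 1038/139 ≈ 7.468 mg/L.
Before the 6th dose, 5 doses have been given. Superposition: Cmin = C₀·(f + f² + … + f^5).
≈ 7.468 × (0.6174 + 0.3812 + 0.2353 + 0.1453 + 0.0897) ≈ 7.468 × 1.4689 ≈ 10.970 mg/L.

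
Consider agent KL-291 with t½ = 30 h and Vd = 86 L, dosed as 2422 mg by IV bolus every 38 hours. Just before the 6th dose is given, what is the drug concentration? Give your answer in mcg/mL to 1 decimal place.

19.8 mcg/mL

f = (1/2)^(τ/t½) = (1/2)^(38/30) ≈ 0.4156.
C₀ = D/Vd = 2422/86 ≈ 28.163 mcg/mL.
Before the 6th dose, 5 doses have been given. Superposition: Cmin = C₀·(f + f² + … + f^5).
≈ 28.163 × (0.4156 + 0.1727 + 0.0718 + 0.0298 + 0.0124) ≈ 28.163 × 0.7023 ≈ 19.779 mcg/mL.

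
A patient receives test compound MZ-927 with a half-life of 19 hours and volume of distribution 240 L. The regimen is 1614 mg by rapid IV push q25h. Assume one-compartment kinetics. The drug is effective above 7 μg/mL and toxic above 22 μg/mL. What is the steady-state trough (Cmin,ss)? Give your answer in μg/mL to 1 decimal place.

Over one 25-h interval, 25/19 ≈ 1.3158 half-lives elapse, leaving f ≈ 0.4017 of each dose.
At steady state, accumulation factor R = 1/(1 − e^(−kτ)) ≈ 1.6714.
Single-dose peak C₀ = D/Vd = 1614/240 ≈ 6.725 μg/mL.
Cmax,ss = C₀/(1 − f) ≈ 6.725/0.5983 ≈ 11.240 μg/mL.
Steady-state trough Cmin,ss = Cmax,ss·f ≈ 11.240 × 0.4017 ≈ 4.515 μg/mL.
Trough 4.5 μg/mL vs MEC 7 μg/mL: subtherapeutic.

4.5 μg/mL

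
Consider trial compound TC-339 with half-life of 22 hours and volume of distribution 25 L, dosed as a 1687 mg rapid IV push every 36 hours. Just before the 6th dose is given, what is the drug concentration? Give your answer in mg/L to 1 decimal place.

f = (1/2)^(τ/t½) = (1/2)^(36/22) ≈ 0.3217.
C₀ = D/Vd = 1687/25 ≈ 67.480 mg/L.
Before the 6th dose, 5 doses have been given. Superposition: Cmin = C₀·(f + f² + … + f^5).
≈ 67.480 × (0.3217 + 0.1035 + 0.0333 + 0.0107 + 0.0034) ≈ 67.480 × 0.4726 ≈ 31.891 mg/L.

31.9 mg/L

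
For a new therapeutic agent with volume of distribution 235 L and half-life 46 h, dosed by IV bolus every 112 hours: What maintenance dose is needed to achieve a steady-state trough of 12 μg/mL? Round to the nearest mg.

12427 mg

τ/t½ = 112/46 ≈ 2.4348, so f = (1/2)^(112/46) ≈ 0.184951.
Cmin,ss = (D/Vd)·f/(1−f), so D = Cmin,ss·Vd·(1−f)/f.
D = 12 × 235 × (1−f)/f ≈ 12 × 235 × 4.40684 ≈ 12427.29 mg.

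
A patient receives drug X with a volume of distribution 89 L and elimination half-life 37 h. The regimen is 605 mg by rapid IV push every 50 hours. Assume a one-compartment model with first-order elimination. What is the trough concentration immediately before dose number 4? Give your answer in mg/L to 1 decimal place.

f = (1/2)^(τ/t½) = (1/2)^(50/37) ≈ 0.3919.
C₀ = D/Vd = 605/89 ≈ 6.798 mg/L.
Before the 4th dose, 3 doses have been given. Superposition: Cmin = C₀·(f + f² + … + f^3).
≈ 6.798 × (0.3919 + 0.1536 + 0.0602) ≈ 6.798 × 0.6057 ≈ 4.118 mg/L.

4.1 mg/L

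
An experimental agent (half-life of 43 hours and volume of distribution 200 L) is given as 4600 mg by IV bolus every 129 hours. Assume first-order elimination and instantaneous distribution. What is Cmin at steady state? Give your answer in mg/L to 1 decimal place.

τ = 129 h = 3 half-lives, so f = (1/2)^3 = 0.125.
At steady state, R = 1/(1 − 0.125) = 8/7.
Single-dose peak C₀ = D/Vd = 4600/200 = 23 mg/L.
Steady-state peak Cmax,ss = C₀·R = 23 × 8/7 ≈ 26.286 mg/L.
Steady-state trough Cmin,ss = Cmax,ss·f ≈ 26.286 × 0.125 ≈ 3.286 mg/L.

3.3 mg/L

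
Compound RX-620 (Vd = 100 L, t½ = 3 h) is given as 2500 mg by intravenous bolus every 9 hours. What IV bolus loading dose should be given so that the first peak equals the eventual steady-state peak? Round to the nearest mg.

2857 mg

f = (1/2)^(9/3) ≈ 0.125000; accumulation ratio R = 1/(1−f) ≈ 1.14286.
Loading dose to hit Cmax,ss on first dose: D_load = D_maint·R ≈ 2500 × 1.14286 ≈ 2857.15 mg.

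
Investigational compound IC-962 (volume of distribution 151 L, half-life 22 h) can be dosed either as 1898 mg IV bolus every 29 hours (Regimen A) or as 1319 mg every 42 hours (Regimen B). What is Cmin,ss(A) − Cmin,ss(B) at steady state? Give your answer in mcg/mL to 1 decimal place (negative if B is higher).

5.2 mcg/mL

Regimen A: f = (1/2)^(29/22) ≈ 0.4010; Cmin,ss = (1898/151)·f/(1−f) ≈ 8.415 mcg/mL.
Regimen B: f = (1/2)^(42/22) ≈ 0.2663; Cmin,ss = (1319/151)·f/(1−f) ≈ 3.170 mcg/mL.
Difference ≈ 8.415 − 3.170 ≈ 5.245 mcg/mL.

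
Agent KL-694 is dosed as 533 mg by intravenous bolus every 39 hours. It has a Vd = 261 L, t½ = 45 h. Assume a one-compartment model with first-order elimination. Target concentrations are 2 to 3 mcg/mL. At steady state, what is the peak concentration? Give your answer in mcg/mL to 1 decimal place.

k = ln2/t½ = ln2/45 ≈ 0.015403 h⁻¹; fraction remaining f = e^(−kτ) = e^(−0.015403×39) ≈ 0.5484.
At steady state, accumulation factor R = 1/(1 − e^(−kτ)) ≈ 2.2143.
Single-dose peak C₀ = D/Vd = 533/261 ≈ 2.042 mcg/mL.
Cmax,ss = C₀/(1 − f) ≈ 2.042/0.4516 ≈ 4.522 mcg/mL.
Peak 4.5 mcg/mL vs MTC 3 mcg/mL: exceeds toxic threshold.

4.5 mcg/mL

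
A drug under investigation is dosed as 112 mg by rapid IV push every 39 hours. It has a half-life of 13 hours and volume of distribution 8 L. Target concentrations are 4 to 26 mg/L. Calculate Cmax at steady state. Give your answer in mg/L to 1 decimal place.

The dosing interval is 3 half-lives, so f = 2^(−3) = 0.125.
At steady state, R = 1/(1 − 0.125) = 8/7.
Single-dose peak C₀ = D/Vd = 112/8 = 14 mg/L.
Steady-state peak Cmax,ss = C₀·R = 14 × 8/7 ≈ 16.000 mg/L.
Peak 16.0 mg/L vs MTC 26 mg/L: below toxic threshold.

16.0 mg/L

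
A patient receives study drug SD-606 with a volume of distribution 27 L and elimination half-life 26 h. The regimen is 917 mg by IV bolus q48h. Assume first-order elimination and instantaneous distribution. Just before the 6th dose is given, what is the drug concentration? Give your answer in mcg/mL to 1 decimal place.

13.1 mcg/mL

f = (1/2)^(τ/t½) = (1/2)^(48/26) ≈ 0.2781.
C₀ = D/Vd = 917/27 ≈ 33.963 mcg/mL.
Before the 6th dose, 5 doses have been given. Superposition: Cmin = C₀·(f + f² + … + f^5).
≈ 33.963 × (0.2781 + 0.0773 + 0.0215 + 0.0060 + 0.0017) ≈ 33.963 × 0.3846 ≈ 13.062 mcg/mL.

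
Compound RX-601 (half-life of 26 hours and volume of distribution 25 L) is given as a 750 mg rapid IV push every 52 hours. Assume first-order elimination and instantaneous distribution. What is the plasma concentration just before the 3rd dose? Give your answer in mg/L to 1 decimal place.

f = (1/2)^(τ/t½) = (1/2)^(52/26) ≈ 0.2500.
C₀ = D/Vd = 750/25 ≈ 30.000 mg/L.
Before the 3rd dose, 2 doses have been given. Superposition: Cmin = C₀·(f + f²).
≈ 30.000 × (0.2500 + 0.0625) ≈ 30.000 × 0.3125 ≈ 9.375 mg/L.

9.4 mg/L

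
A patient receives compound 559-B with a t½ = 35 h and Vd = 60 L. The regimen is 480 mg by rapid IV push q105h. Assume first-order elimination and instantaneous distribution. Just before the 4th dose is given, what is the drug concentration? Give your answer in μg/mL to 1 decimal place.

f = (1/2)^(τ/t½) = (1/2)^(105/35) ≈ 0.1250.
C₀ = D/Vd = 480/60 ≈ 8.000 μg/mL.
Before the 4th dose, 3 doses have been given. Superposition: Cmin = C₀·(f + f² + … + f^3).
≈ 8.000 × (0.1250 + 0.0156 + 0.0020) ≈ 8.000 × 0.1426 ≈ 1.141 μg/mL.

1.1 μg/mL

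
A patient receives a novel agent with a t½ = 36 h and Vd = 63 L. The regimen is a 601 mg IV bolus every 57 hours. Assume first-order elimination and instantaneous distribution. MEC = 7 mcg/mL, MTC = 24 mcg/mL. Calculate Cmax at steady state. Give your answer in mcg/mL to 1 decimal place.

14.3 mcg/mL

Over one 57-h interval, 57/36 ≈ 1.5833 half-lives elapse, leaving f ≈ 0.3337 of each dose.
At steady state, accumulation factor R = 1/(1 − e^(−kτ)) ≈ 1.5008.
Each bolus raises the concentration by D/Vd = 601/63 ≈ 9.540 mcg/mL.
Steady-state peak Cmax,ss = C₀·R ≈ 9.540 × 1.5008 ≈ 14.318 mcg/mL.
Peak 14.3 mcg/mL vs MTC 24 mcg/mL: below toxic threshold.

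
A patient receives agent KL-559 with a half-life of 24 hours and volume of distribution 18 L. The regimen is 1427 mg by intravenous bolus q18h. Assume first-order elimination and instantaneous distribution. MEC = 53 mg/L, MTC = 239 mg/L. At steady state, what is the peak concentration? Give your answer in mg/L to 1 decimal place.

Over one 18-h interval, 18/24 ≈ 0.75 half-lives elapse, leaving f ≈ 0.5946 of each dose.
At steady state, accumulation factor R = 1/(1 − e^(−kτ)) ≈ 2.4667.
Single-dose peak C₀ = D/Vd = 1427/18 ≈ 79.278 mg/L.
Steady-state peak Cmax,ss = C₀·R ≈ 79.278 × 2.4667 ≈ 195.555 mg/L.
Peak 195.6 mg/L vs MTC 239 mg/L: below toxic threshold.

195.6 mg/L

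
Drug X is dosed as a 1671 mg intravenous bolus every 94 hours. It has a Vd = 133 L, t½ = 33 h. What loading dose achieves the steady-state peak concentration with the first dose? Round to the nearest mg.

f = (1/2)^(94/33) ≈ 0.138842; accumulation ratio R = 1/(1−f) ≈ 1.16123.
Loading dose to hit Cmax,ss on first dose: D_load = D_maint·R ≈ 1671 × 1.16123 ≈ 1940.42 mg.

1940 mg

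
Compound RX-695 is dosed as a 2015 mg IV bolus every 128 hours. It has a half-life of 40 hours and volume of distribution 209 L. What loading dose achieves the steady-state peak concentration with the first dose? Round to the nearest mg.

2261 mg

f = (1/2)^(128/40) ≈ 0.108819; accumulation ratio R = 1/(1−f) ≈ 1.12211.
Loading dose to hit Cmax,ss on first dose: D_load = D_maint·R ≈ 2015 × 1.12211 ≈ 2261.05 mg.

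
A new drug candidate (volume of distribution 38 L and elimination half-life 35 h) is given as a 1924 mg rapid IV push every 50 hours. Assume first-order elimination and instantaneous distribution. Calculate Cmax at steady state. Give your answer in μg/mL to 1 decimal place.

Over one 50-h interval, 50/35 ≈ 1.4286 half-lives elapse, leaving f ≈ 0.3715 of each dose.
Accumulation ratio R = 1/(1 − f) ≈ 1/0.6285 ≈ 1.5911.
Single-dose peak C₀ = D/Vd = 1924/38 ≈ 50.632 μg/mL.
Steady-state peak Cmax,ss = C₀·R ≈ 50.632 × 1.5911 ≈ 80.561 μg/mL.

80.6 μg/mL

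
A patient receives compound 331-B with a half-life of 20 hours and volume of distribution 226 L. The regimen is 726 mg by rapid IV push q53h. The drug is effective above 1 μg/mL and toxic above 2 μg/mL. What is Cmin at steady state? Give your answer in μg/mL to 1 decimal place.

k = ln2/t½ = ln2/20 ≈ 0.034657 h⁻¹; fraction remaining f = e^(−kτ) = e^(−0.034657×53) ≈ 0.1593.
Single-dose peak C₀ = D/Vd = 726/226 ≈ 3.212 μg/mL.
Steady-state trough Cmin,ss = C₀·f/(1−f) ≈ 3.212 × 0.1593/0.8407 ≈ 0.609 μg/mL.
Trough 0.6 μg/mL vs MEC 1 μg/mL: subtherapeutic.

0.6 μg/mL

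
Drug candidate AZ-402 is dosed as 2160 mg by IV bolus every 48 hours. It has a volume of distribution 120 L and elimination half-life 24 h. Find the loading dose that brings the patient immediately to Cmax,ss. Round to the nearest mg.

2880 mg

f = (1/2)^(48/24) ≈ 0.250000; accumulation ratio R = 1/(1−f) ≈ 1.33333.
Loading dose to hit Cmax,ss on first dose: D_load = D_maint·R ≈ 2160 × 1.33333 ≈ 2879.99 mg.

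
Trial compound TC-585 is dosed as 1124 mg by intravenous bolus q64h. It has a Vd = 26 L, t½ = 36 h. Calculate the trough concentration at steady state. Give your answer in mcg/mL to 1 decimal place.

Over one 64-h interval, 64/36 ≈ 1.7778 half-lives elapse, leaving f ≈ 0.2916 of each dose.
Accumulation ratio R = 1/(1 − f) ≈ 1/0.7084 ≈ 1.4116.
Single-dose peak C₀ = D/Vd = 1124/26 ≈ 43.231 mcg/mL.
Cmax,ss = C₀/(1 − f) ≈ 43.231/0.7084 ≈ 61.026 mcg/mL.
Steady-state trough Cmin,ss = Cmax,ss·f ≈ 61.026 × 0.2916 ≈ 17.795 mcg/mL.

17.8 mcg/mL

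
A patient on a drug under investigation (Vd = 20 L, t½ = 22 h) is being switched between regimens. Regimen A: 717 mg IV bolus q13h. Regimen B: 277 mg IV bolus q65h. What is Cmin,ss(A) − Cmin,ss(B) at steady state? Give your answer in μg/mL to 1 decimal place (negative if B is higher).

68.8 μg/mL

Regimen A: f = (1/2)^(13/22) ≈ 0.6639; Cmin,ss = (717/20)·f/(1−f) ≈ 70.815 μg/mL.
Regimen B: f = (1/2)^(65/22) ≈ 0.1290; Cmin,ss = (277/20)·f/(1−f) ≈ 2.051 μg/mL.
Difference ≈ 70.815 − 2.051 ≈ 68.764 μg/mL.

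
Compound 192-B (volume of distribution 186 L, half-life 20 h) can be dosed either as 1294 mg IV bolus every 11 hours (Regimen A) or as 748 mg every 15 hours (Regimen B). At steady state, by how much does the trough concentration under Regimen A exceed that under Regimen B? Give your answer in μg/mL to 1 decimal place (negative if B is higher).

9.1 μg/mL

Regimen A: f = (1/2)^(11/20) ≈ 0.6830; Cmin,ss = (1294/186)·f/(1−f) ≈ 14.989 μg/mL.
Regimen B: f = (1/2)^(15/20) ≈ 0.5946; Cmin,ss = (748/186)·f/(1−f) ≈ 5.898 μg/mL.
Difference ≈ 14.989 − 5.898 ≈ 9.091 μg/mL.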